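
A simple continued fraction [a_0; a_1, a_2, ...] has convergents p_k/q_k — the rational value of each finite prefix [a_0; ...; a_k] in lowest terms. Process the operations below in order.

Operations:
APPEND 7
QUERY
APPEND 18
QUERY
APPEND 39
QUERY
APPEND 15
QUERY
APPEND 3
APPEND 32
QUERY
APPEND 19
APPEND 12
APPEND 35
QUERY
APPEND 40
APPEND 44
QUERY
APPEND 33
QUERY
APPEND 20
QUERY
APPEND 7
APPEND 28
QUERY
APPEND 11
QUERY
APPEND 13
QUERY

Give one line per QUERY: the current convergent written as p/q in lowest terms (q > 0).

APPEND 7: p_0 = 7·1 + 0 = 7, q_0 = 7·0 + 1 = 1 → 7/1
APPEND 18: p_1 = 18·7 + 1 = 127, q_1 = 18·1 + 0 = 18 → 127/18
APPEND 39: p_2 = 39·127 + 7 = 4960, q_2 = 39·18 + 1 = 703 → 4960/703
APPEND 15: p_3 = 15·4960 + 127 = 74527, q_3 = 15·703 + 18 = 10563 → 74527/10563
APPEND 3: p_4 = 3·74527 + 4960 = 228541, q_4 = 3·10563 + 703 = 32392 → 228541/32392
APPEND 32: p_5 = 32·228541 + 74527 = 7387839, q_5 = 32·32392 + 10563 = 1047107 → 7387839/1047107
APPEND 19: p_6 = 19·7387839 + 228541 = 140597482, q_6 = 19·1047107 + 32392 = 19927425 → 140597482/19927425
APPEND 12: p_7 = 12·140597482 + 7387839 = 1694557623, q_7 = 12·19927425 + 1047107 = 240176207 → 1694557623/240176207
APPEND 35: p_8 = 35·1694557623 + 140597482 = 59450114287, q_8 = 35·240176207 + 19927425 = 8426094670 → 59450114287/8426094670
APPEND 40: p_9 = 40·59450114287 + 1694557623 = 2379699129103, q_9 = 40·8426094670 + 240176207 = 337283963007 → 2379699129103/337283963007
APPEND 44: p_10 = 44·2379699129103 + 59450114287 = 104766211794819, q_10 = 44·337283963007 + 8426094670 = 14848920466978 → 104766211794819/14848920466978
APPEND 33: p_11 = 33·104766211794819 + 2379699129103 = 3459664688358130, q_11 = 33·14848920466978 + 337283963007 = 490351659373281 → 3459664688358130/490351659373281
APPEND 20: p_12 = 20·3459664688358130 + 104766211794819 = 69298059978957419, q_12 = 20·490351659373281 + 14848920466978 = 9821882107932598 → 69298059978957419/9821882107932598
APPEND 7: p_13 = 7·69298059978957419 + 3459664688358130 = 488546084541060063, q_13 = 7·9821882107932598 + 490351659373281 = 69243526414901467 → 488546084541060063/69243526414901467
APPEND 28: p_14 = 28·488546084541060063 + 69298059978957419 = 13748588427128639183, q_14 = 28·69243526414901467 + 9821882107932598 = 1948640621725173674 → 13748588427128639183/1948640621725173674
APPEND 11: p_15 = 11·13748588427128639183 + 488546084541060063 = 151723018782956091076, q_15 = 11·1948640621725173674 + 69243526414901467 = 21504290365391811881 → 151723018782956091076/21504290365391811881
APPEND 13: p_16 = 13·151723018782956091076 + 13748588427128639183 = 1986147832605557823171, q_16 = 13·21504290365391811881 + 1948640621725173674 = 281504415371818728127 → 1986147832605557823171/281504415371818728127

7/1
127/18
4960/703
74527/10563
7387839/1047107
59450114287/8426094670
104766211794819/14848920466978
3459664688358130/490351659373281
69298059978957419/9821882107932598
13748588427128639183/1948640621725173674
151723018782956091076/21504290365391811881
1986147832605557823171/281504415371818728127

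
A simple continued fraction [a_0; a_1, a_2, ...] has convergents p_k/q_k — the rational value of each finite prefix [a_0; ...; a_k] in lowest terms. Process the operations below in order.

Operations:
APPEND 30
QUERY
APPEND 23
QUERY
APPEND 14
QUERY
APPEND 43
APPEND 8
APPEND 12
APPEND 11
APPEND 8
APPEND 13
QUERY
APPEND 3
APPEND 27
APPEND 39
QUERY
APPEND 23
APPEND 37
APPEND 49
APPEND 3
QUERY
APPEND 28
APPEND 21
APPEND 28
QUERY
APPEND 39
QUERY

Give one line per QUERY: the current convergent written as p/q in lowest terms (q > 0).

APPEND 30: p_0 = 30·1 + 0 = 30, q_0 = 30·0 + 1 = 1 → 30/1
APPEND 23: p_1 = 23·30 + 1 = 691, q_1 = 23·1 + 0 = 23 → 691/23
APPEND 14: p_2 = 14·691 + 30 = 9704, q_2 = 14·23 + 1 = 323 → 9704/323
APPEND 43: p_3 = 43·9704 + 691 = 417963, q_3 = 43·323 + 23 = 13912 → 417963/13912
APPEND 8: p_4 = 8·417963 + 9704 = 3353408, q_4 = 8·13912 + 323 = 111619 → 3353408/111619
APPEND 12: p_5 = 12·3353408 + 417963 = 40658859, q_5 = 12·111619 + 13912 = 1353340 → 40658859/1353340
APPEND 11: p_6 = 11·40658859 + 3353408 = 450600857, q_6 = 11·1353340 + 111619 = 14998359 → 450600857/14998359
APPEND 8: p_7 = 8·450600857 + 40658859 = 3645465715, q_7 = 8·14998359 + 1353340 = 121340212 → 3645465715/121340212
APPEND 13: p_8 = 13·3645465715 + 450600857 = 47841655152, q_8 = 13·121340212 + 14998359 = 1592421115 → 47841655152/1592421115
APPEND 3: p_9 = 3·47841655152 + 3645465715 = 147170431171, q_9 = 3·1592421115 + 121340212 = 4898603557 → 147170431171/4898603557
APPEND 27: p_10 = 27·147170431171 + 47841655152 = 4021443296769, q_10 = 27·4898603557 + 1592421115 = 133854717154 → 4021443296769/133854717154
APPEND 39: p_11 = 39·4021443296769 + 147170431171 = 156983459005162, q_11 = 39·133854717154 + 4898603557 = 5225232572563 → 156983459005162/5225232572563
APPEND 23: p_12 = 23·156983459005162 + 4021443296769 = 3614641000415495, q_12 = 23·5225232572563 + 133854717154 = 120314203886103 → 3614641000415495/120314203886103
APPEND 37: p_13 = 37·3614641000415495 + 156983459005162 = 133898700474378477, q_13 = 37·120314203886103 + 5225232572563 = 4456850776358374 → 133898700474378477/4456850776358374
APPEND 49: p_14 = 49·133898700474378477 + 3614641000415495 = 6564650964244960868, q_14 = 49·4456850776358374 + 120314203886103 = 218506002245446429 → 6564650964244960868/218506002245446429
APPEND 3: p_15 = 3·6564650964244960868 + 133898700474378477 = 19827851593209261081, q_15 = 3·218506002245446429 + 4456850776358374 = 659974857512697661 → 19827851593209261081/659974857512697661
APPEND 28: p_16 = 28·19827851593209261081 + 6564650964244960868 = 561744495574104271136, q_16 = 28·659974857512697661 + 218506002245446429 = 18697802012600980937 → 561744495574104271136/18697802012600980937
APPEND 21: p_17 = 21·561744495574104271136 + 19827851593209261081 = 11816462258649398954937, q_17 = 21·18697802012600980937 + 659974857512697661 = 393313817122133297338 → 11816462258649398954937/393313817122133297338
APPEND 28: p_18 = 28·11816462258649398954937 + 561744495574104271136 = 331422687737757275009372, q_18 = 28·393313817122133297338 + 18697802012600980937 = 11031484681432333306401 → 331422687737757275009372/11031484681432333306401
APPEND 39: p_19 = 39·331422687737757275009372 + 11816462258649398954937 = 12937301284031183124320445, q_19 = 39·11031484681432333306401 + 393313817122133297338 = 430621216392983132246977 → 12937301284031183124320445/430621216392983132246977

30/1
691/23
9704/323
47841655152/1592421115
156983459005162/5225232572563
19827851593209261081/659974857512697661
331422687737757275009372/11031484681432333306401
12937301284031183124320445/430621216392983132246977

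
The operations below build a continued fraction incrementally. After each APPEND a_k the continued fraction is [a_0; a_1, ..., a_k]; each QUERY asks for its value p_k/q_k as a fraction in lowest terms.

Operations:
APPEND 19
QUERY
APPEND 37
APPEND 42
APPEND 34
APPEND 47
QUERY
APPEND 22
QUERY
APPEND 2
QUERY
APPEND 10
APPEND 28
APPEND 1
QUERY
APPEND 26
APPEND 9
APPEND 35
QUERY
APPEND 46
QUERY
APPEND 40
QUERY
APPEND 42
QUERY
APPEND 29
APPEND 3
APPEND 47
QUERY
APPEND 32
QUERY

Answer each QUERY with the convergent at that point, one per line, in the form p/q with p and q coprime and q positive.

19/1
47342701/2488184
1042546084/54792955
2132434869/112074094
650772383315/34202557049
5568099069111021/292641837527963
256291144338582860/13469859370401199
10257213872612425421/539087016653575923
431059273794060450542/22655124558820589965
1796818399722172740917212/94435144143852564985291
57536152778845022866274743/3023919880825508252174001

APPEND 19: p_0 = 19·1 + 0 = 19, q_0 = 19·0 + 1 = 1 → 19/1
APPEND 37: p_1 = 37·19 + 1 = 704, q_1 = 37·1 + 0 = 37 → 704/37
APPEND 42: p_2 = 42·704 + 19 = 29587, q_2 = 42·37 + 1 = 1555 → 29587/1555
APPEND 34: p_3 = 34·29587 + 704 = 1006662, q_3 = 34·1555 + 37 = 52907 → 1006662/52907
APPEND 47: p_4 = 47·1006662 + 29587 = 47342701, q_4 = 47·52907 + 1555 = 2488184 → 47342701/2488184
APPEND 22: p_5 = 22·47342701 + 1006662 = 1042546084, q_5 = 22·2488184 + 52907 = 54792955 → 1042546084/54792955
APPEND 2: p_6 = 2·1042546084 + 47342701 = 2132434869, q_6 = 2·54792955 + 2488184 = 112074094 → 2132434869/112074094
APPEND 10: p_7 = 10·2132434869 + 1042546084 = 22366894774, q_7 = 10·112074094 + 54792955 = 1175533895 → 22366894774/1175533895
APPEND 28: p_8 = 28·22366894774 + 2132434869 = 628405488541, q_8 = 28·1175533895 + 112074094 = 33027023154 → 628405488541/33027023154
APPEND 1: p_9 = 1·628405488541 + 22366894774 = 650772383315, q_9 = 1·33027023154 + 1175533895 = 34202557049 → 650772383315/34202557049
APPEND 26: p_10 = 26·650772383315 + 628405488541 = 17548487454731, q_10 = 26·34202557049 + 33027023154 = 922293506428 → 17548487454731/922293506428
APPEND 9: p_11 = 9·17548487454731 + 650772383315 = 158587159475894, q_11 = 9·922293506428 + 34202557049 = 8334844114901 → 158587159475894/8334844114901
APPEND 35: p_12 = 35·158587159475894 + 17548487454731 = 5568099069111021, q_12 = 35·8334844114901 + 922293506428 = 292641837527963 → 5568099069111021/292641837527963
APPEND 46: p_13 = 46·5568099069111021 + 158587159475894 = 256291144338582860, q_13 = 46·292641837527963 + 8334844114901 = 13469859370401199 → 256291144338582860/13469859370401199
APPEND 40: p_14 = 40·256291144338582860 + 5568099069111021 = 10257213872612425421, q_14 = 40·13469859370401199 + 292641837527963 = 539087016653575923 → 10257213872612425421/539087016653575923
APPEND 42: p_15 = 42·10257213872612425421 + 256291144338582860 = 431059273794060450542, q_15 = 42·539087016653575923 + 13469859370401199 = 22655124558820589965 → 431059273794060450542/22655124558820589965
APPEND 29: p_16 = 29·431059273794060450542 + 10257213872612425421 = 12510976153900365491139, q_16 = 29·22655124558820589965 + 539087016653575923 = 657537699222450684908 → 12510976153900365491139/657537699222450684908
APPEND 3: p_17 = 3·12510976153900365491139 + 431059273794060450542 = 37963987735495156923959, q_17 = 3·657537699222450684908 + 22655124558820589965 = 1995268222226172644689 → 37963987735495156923959/1995268222226172644689
APPEND 47: p_18 = 47·37963987735495156923959 + 12510976153900365491139 = 1796818399722172740917212, q_18 = 47·1995268222226172644689 + 657537699222450684908 = 94435144143852564985291 → 1796818399722172740917212/94435144143852564985291
APPEND 32: p_19 = 32·1796818399722172740917212 + 37963987735495156923959 = 57536152778845022866274743, q_19 = 32·94435144143852564985291 + 1995268222226172644689 = 3023919880825508252174001 → 57536152778845022866274743/3023919880825508252174001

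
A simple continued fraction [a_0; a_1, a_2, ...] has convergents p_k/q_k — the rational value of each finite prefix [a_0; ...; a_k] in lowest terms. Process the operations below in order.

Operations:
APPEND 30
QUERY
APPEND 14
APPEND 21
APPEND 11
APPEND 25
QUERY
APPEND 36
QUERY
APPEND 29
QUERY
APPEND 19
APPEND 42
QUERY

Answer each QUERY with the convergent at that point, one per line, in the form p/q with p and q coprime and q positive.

30/1
2458921/81770
88619158/2946979
2572414503/85544161
2059081192533/68473557757

APPEND 30: p_0 = 30·1 + 0 = 30, q_0 = 30·0 + 1 = 1 → 30/1
APPEND 14: p_1 = 14·30 + 1 = 421, q_1 = 14·1 + 0 = 14 → 421/14
APPEND 21: p_2 = 21·421 + 30 = 8871, q_2 = 21·14 + 1 = 295 → 8871/295
APPEND 11: p_3 = 11·8871 + 421 = 98002, q_3 = 11·295 + 14 = 3259 → 98002/3259
APPEND 25: p_4 = 25·98002 + 8871 = 2458921, q_4 = 25·3259 + 295 = 81770 → 2458921/81770
APPEND 36: p_5 = 36·2458921 + 98002 = 88619158, q_5 = 36·81770 + 3259 = 2946979 → 88619158/2946979
APPEND 29: p_6 = 29·88619158 + 2458921 = 2572414503, q_6 = 29·2946979 + 81770 = 85544161 → 2572414503/85544161
APPEND 19: p_7 = 19·2572414503 + 88619158 = 48964494715, q_7 = 19·85544161 + 2946979 = 1628286038 → 48964494715/1628286038
APPEND 42: p_8 = 42·48964494715 + 2572414503 = 2059081192533, q_8 = 42·1628286038 + 85544161 = 68473557757 → 2059081192533/68473557757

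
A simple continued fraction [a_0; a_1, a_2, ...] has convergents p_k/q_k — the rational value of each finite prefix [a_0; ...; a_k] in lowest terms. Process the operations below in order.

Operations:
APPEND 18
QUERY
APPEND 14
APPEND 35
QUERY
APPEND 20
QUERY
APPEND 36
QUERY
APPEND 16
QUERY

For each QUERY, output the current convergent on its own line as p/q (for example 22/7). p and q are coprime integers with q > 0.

18/1
8873/491
177713/9834
6406541/354515
102682369/5682074

APPEND 18: p_0 = 18·1 + 0 = 18, q_0 = 18·0 + 1 = 1 → 18/1
APPEND 14: p_1 = 14·18 + 1 = 253, q_1 = 14·1 + 0 = 14 → 253/14
APPEND 35: p_2 = 35·253 + 18 = 8873, q_2 = 35·14 + 1 = 491 → 8873/491
APPEND 20: p_3 = 20·8873 + 253 = 177713, q_3 = 20·491 + 14 = 9834 → 177713/9834
APPEND 36: p_4 = 36·177713 + 8873 = 6406541, q_4 = 36·9834 + 491 = 354515 → 6406541/354515
APPEND 16: p_5 = 16·6406541 + 177713 = 102682369, q_5 = 16·354515 + 9834 = 5682074 → 102682369/5682074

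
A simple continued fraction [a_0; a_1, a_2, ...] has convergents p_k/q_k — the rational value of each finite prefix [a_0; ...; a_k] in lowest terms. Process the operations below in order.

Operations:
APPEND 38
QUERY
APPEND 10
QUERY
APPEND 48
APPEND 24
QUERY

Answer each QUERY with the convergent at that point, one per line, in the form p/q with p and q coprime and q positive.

38/1
381/10
440205/11554

APPEND 38: p_0 = 38·1 + 0 = 38, q_0 = 38·0 + 1 = 1 → 38/1
APPEND 10: p_1 = 10·38 + 1 = 381, q_1 = 10·1 + 0 = 10 → 381/10
APPEND 48: p_2 = 48·381 + 38 = 18326, q_2 = 48·10 + 1 = 481 → 18326/481
APPEND 24: p_3 = 24·18326 + 381 = 440205, q_3 = 24·481 + 10 = 11554 → 440205/11554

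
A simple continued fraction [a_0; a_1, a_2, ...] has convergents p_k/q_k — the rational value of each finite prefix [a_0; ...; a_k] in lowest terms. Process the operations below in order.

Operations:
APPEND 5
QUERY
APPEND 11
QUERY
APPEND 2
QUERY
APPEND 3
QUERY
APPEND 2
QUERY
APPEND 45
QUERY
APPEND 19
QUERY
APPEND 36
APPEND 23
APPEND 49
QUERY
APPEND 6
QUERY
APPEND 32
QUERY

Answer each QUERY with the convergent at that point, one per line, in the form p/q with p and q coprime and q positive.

5/1
56/11
117/23
407/80
931/183
42302/8315
804669/158168
32763144189/6440015696
197246908681/38771406693
6344664221981/1247125029872

APPEND 5: p_0 = 5·1 + 0 = 5, q_0 = 5·0 + 1 = 1 → 5/1
APPEND 11: p_1 = 11·5 + 1 = 56, q_1 = 11·1 + 0 = 11 → 56/11
APPEND 2: p_2 = 2·56 + 5 = 117, q_2 = 2·11 + 1 = 23 → 117/23
APPEND 3: p_3 = 3·117 + 56 = 407, q_3 = 3·23 + 11 = 80 → 407/80
APPEND 2: p_4 = 2·407 + 117 = 931, q_4 = 2·80 + 23 = 183 → 931/183
APPEND 45: p_5 = 45·931 + 407 = 42302, q_5 = 45·183 + 80 = 8315 → 42302/8315
APPEND 19: p_6 = 19·42302 + 931 = 804669, q_6 = 19·8315 + 183 = 158168 → 804669/158168
APPEND 36: p_7 = 36·804669 + 42302 = 29010386, q_7 = 36·158168 + 8315 = 5702363 → 29010386/5702363
APPEND 23: p_8 = 23·29010386 + 804669 = 668043547, q_8 = 23·5702363 + 158168 = 131312517 → 668043547/131312517
APPEND 49: p_9 = 49·668043547 + 29010386 = 32763144189, q_9 = 49·131312517 + 5702363 = 6440015696 → 32763144189/6440015696
APPEND 6: p_10 = 6·32763144189 + 668043547 = 197246908681, q_10 = 6·6440015696 + 131312517 = 38771406693 → 197246908681/38771406693
APPEND 32: p_11 = 32·197246908681 + 32763144189 = 6344664221981, q_11 = 32·38771406693 + 6440015696 = 1247125029872 → 6344664221981/1247125029872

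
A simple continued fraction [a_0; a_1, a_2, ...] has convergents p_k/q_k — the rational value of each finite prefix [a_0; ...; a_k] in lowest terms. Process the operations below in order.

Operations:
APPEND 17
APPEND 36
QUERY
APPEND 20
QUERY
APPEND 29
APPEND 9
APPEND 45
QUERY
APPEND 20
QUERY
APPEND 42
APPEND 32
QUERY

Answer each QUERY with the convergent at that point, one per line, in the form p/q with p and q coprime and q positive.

613/36
12277/721
145350741/8536115
2910236911/170911526
3918919869007/230149158150

APPEND 17: p_0 = 17·1 + 0 = 17, q_0 = 17·0 + 1 = 1 → 17/1
APPEND 36: p_1 = 36·17 + 1 = 613, q_1 = 36·1 + 0 = 36 → 613/36
APPEND 20: p_2 = 20·613 + 17 = 12277, q_2 = 20·36 + 1 = 721 → 12277/721
APPEND 29: p_3 = 29·12277 + 613 = 356646, q_3 = 29·721 + 36 = 20945 → 356646/20945
APPEND 9: p_4 = 9·356646 + 12277 = 3222091, q_4 = 9·20945 + 721 = 189226 → 3222091/189226
APPEND 45: p_5 = 45·3222091 + 356646 = 145350741, q_5 = 45·189226 + 20945 = 8536115 → 145350741/8536115
APPEND 20: p_6 = 20·145350741 + 3222091 = 2910236911, q_6 = 20·8536115 + 189226 = 170911526 → 2910236911/170911526
APPEND 42: p_7 = 42·2910236911 + 145350741 = 122375301003, q_7 = 42·170911526 + 8536115 = 7186820207 → 122375301003/7186820207
APPEND 32: p_8 = 32·122375301003 + 2910236911 = 3918919869007, q_8 = 32·7186820207 + 170911526 = 230149158150 → 3918919869007/230149158150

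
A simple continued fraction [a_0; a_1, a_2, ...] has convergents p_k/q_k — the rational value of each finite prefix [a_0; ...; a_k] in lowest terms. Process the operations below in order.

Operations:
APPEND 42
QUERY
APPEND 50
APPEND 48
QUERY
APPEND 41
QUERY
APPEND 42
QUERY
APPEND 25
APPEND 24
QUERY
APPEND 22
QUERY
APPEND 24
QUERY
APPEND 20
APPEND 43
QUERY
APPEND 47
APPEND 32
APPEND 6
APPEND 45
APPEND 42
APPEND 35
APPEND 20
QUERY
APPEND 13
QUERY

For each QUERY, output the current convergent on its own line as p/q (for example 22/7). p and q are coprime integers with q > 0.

42/1
100890/2401
4138591/98491
173921712/4139023
104626275096/2489916607
2306130233503/54881739420
55451751879168/1319651662687
47843121968004277/1138579996368567
578464867703338190197512470/13766420331212435473913859
7548925291546462251225987321/179650804075528598147761442

APPEND 42: p_0 = 42·1 + 0 = 42, q_0 = 42·0 + 1 = 1 → 42/1
APPEND 50: p_1 = 50·42 + 1 = 2101, q_1 = 50·1 + 0 = 50 → 2101/50
APPEND 48: p_2 = 48·2101 + 42 = 100890, q_2 = 48·50 + 1 = 2401 → 100890/2401
APPEND 41: p_3 = 41·100890 + 2101 = 4138591, q_3 = 41·2401 + 50 = 98491 → 4138591/98491
APPEND 42: p_4 = 42·4138591 + 100890 = 173921712, q_4 = 42·98491 + 2401 = 4139023 → 173921712/4139023
APPEND 25: p_5 = 25·173921712 + 4138591 = 4352181391, q_5 = 25·4139023 + 98491 = 103574066 → 4352181391/103574066
APPEND 24: p_6 = 24·4352181391 + 173921712 = 104626275096, q_6 = 24·103574066 + 4139023 = 2489916607 → 104626275096/2489916607
APPEND 22: p_7 = 22·104626275096 + 4352181391 = 2306130233503, q_7 = 22·2489916607 + 103574066 = 54881739420 → 2306130233503/54881739420
APPEND 24: p_8 = 24·2306130233503 + 104626275096 = 55451751879168, q_8 = 24·54881739420 + 2489916607 = 1319651662687 → 55451751879168/1319651662687
APPEND 20: p_9 = 20·55451751879168 + 2306130233503 = 1111341167816863, q_9 = 20·1319651662687 + 54881739420 = 26447914993160 → 1111341167816863/26447914993160
APPEND 43: p_10 = 43·1111341167816863 + 55451751879168 = 47843121968004277, q_10 = 43·26447914993160 + 1319651662687 = 1138579996368567 → 47843121968004277/1138579996368567
APPEND 47: p_11 = 47·47843121968004277 + 1111341167816863 = 2249738073664017882, q_11 = 47·1138579996368567 + 26447914993160 = 53539707744315809 → 2249738073664017882/53539707744315809
APPEND 32: p_12 = 32·2249738073664017882 + 47843121968004277 = 72039461479216576501, q_12 = 32·53539707744315809 + 1138579996368567 = 1714409227814474455 → 72039461479216576501/1714409227814474455
APPEND 6: p_13 = 6·72039461479216576501 + 2249738073664017882 = 434486506948963476888, q_13 = 6·1714409227814474455 + 53539707744315809 = 10339995074631162539 → 434486506948963476888/10339995074631162539
APPEND 45: p_14 = 45·434486506948963476888 + 72039461479216576501 = 19623932274182573036461, q_14 = 45·10339995074631162539 + 1714409227814474455 = 467014187586216788710 → 19623932274182573036461/467014187586216788710
APPEND 42: p_15 = 42·19623932274182573036461 + 434486506948963476888 = 824639642022617031008250, q_15 = 42·467014187586216788710 + 10339995074631162539 = 19624935873695736288359 → 824639642022617031008250/19624935873695736288359
APPEND 35: p_16 = 35·824639642022617031008250 + 19623932274182573036461 = 28882011403065778658325211, q_16 = 35·19624935873695736288359 + 467014187586216788710 = 687339769766936986881275 → 28882011403065778658325211/687339769766936986881275
APPEND 20: p_17 = 20·28882011403065778658325211 + 824639642022617031008250 = 578464867703338190197512470, q_17 = 20·687339769766936986881275 + 19624935873695736288359 = 13766420331212435473913859 → 578464867703338190197512470/13766420331212435473913859
APPEND 13: p_18 = 13·578464867703338190197512470 + 28882011403065778658325211 = 7548925291546462251225987321, q_18 = 13·13766420331212435473913859 + 687339769766936986881275 = 179650804075528598147761442 → 7548925291546462251225987321/179650804075528598147761442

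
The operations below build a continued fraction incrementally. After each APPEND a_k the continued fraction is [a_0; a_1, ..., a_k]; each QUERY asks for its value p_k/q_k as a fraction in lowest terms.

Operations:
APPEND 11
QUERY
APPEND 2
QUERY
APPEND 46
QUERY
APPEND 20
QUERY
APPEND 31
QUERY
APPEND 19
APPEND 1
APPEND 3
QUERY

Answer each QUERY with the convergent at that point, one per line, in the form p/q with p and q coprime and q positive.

APPEND 11: p_0 = 11·1 + 0 = 11, q_0 = 11·0 + 1 = 1 → 11/1
APPEND 2: p_1 = 2·11 + 1 = 23, q_1 = 2·1 + 0 = 2 → 23/2
APPEND 46: p_2 = 46·23 + 11 = 1069, q_2 = 46·2 + 1 = 93 → 1069/93
APPEND 20: p_3 = 20·1069 + 23 = 21403, q_3 = 20·93 + 2 = 1862 → 21403/1862
APPEND 31: p_4 = 31·21403 + 1069 = 664562, q_4 = 31·1862 + 93 = 57815 → 664562/57815
APPEND 19: p_5 = 19·664562 + 21403 = 12648081, q_5 = 19·57815 + 1862 = 1100347 → 12648081/1100347
APPEND 1: p_6 = 1·12648081 + 664562 = 13312643, q_6 = 1·1100347 + 57815 = 1158162 → 13312643/1158162
APPEND 3: p_7 = 3·13312643 + 12648081 = 52586010, q_7 = 3·1158162 + 1100347 = 4574833 → 52586010/4574833

11/1
23/2
1069/93
21403/1862
664562/57815
52586010/4574833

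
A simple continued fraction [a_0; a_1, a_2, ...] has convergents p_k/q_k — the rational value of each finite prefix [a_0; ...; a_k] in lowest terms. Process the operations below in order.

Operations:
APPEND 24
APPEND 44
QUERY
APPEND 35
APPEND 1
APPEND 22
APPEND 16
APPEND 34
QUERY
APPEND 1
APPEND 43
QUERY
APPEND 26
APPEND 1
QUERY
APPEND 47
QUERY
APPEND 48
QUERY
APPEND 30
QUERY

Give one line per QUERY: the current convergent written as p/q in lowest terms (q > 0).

APPEND 24: p_0 = 24·1 + 0 = 24, q_0 = 24·0 + 1 = 1 → 24/1
APPEND 44: p_1 = 44·24 + 1 = 1057, q_1 = 44·1 + 0 = 44 → 1057/44
APPEND 35: p_2 = 35·1057 + 24 = 37019, q_2 = 35·44 + 1 = 1541 → 37019/1541
APPEND 1: p_3 = 1·37019 + 1057 = 38076, q_3 = 1·1541 + 44 = 1585 → 38076/1585
APPEND 22: p_4 = 22·38076 + 37019 = 874691, q_4 = 22·1585 + 1541 = 36411 → 874691/36411
APPEND 16: p_5 = 16·874691 + 38076 = 14033132, q_5 = 16·36411 + 1585 = 584161 → 14033132/584161
APPEND 34: p_6 = 34·14033132 + 874691 = 478001179, q_6 = 34·584161 + 36411 = 19897885 → 478001179/19897885
APPEND 1: p_7 = 1·478001179 + 14033132 = 492034311, q_7 = 1·19897885 + 584161 = 20482046 → 492034311/20482046
APPEND 43: p_8 = 43·492034311 + 478001179 = 21635476552, q_8 = 43·20482046 + 19897885 = 900625863 → 21635476552/900625863
APPEND 26: p_9 = 26·21635476552 + 492034311 = 563014424663, q_9 = 26·900625863 + 20482046 = 23436754484 → 563014424663/23436754484
APPEND 1: p_10 = 1·563014424663 + 21635476552 = 584649901215, q_10 = 1·23436754484 + 900625863 = 24337380347 → 584649901215/24337380347
APPEND 47: p_11 = 47·584649901215 + 563014424663 = 28041559781768, q_11 = 47·24337380347 + 23436754484 = 1167293630793 → 28041559781768/1167293630793
APPEND 48: p_12 = 48·28041559781768 + 584649901215 = 1346579519426079, q_12 = 48·1167293630793 + 24337380347 = 56054431658411 → 1346579519426079/56054431658411
APPEND 30: p_13 = 30·1346579519426079 + 28041559781768 = 40425427142564138, q_13 = 30·56054431658411 + 1167293630793 = 1682800243383123 → 40425427142564138/1682800243383123

1057/44
478001179/19897885
21635476552/900625863
584649901215/24337380347
28041559781768/1167293630793
1346579519426079/56054431658411
40425427142564138/1682800243383123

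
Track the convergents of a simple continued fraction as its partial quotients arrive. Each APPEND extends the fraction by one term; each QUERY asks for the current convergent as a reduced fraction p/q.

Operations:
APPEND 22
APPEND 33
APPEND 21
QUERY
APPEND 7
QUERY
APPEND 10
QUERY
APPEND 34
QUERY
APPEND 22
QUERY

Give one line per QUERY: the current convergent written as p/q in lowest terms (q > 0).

APPEND 22: p_0 = 22·1 + 0 = 22, q_0 = 22·0 + 1 = 1 → 22/1
APPEND 33: p_1 = 33·22 + 1 = 727, q_1 = 33·1 + 0 = 33 → 727/33
APPEND 21: p_2 = 21·727 + 22 = 15289, q_2 = 21·33 + 1 = 694 → 15289/694
APPEND 7: p_3 = 7·15289 + 727 = 107750, q_3 = 7·694 + 33 = 4891 → 107750/4891
APPEND 10: p_4 = 10·107750 + 15289 = 1092789, q_4 = 10·4891 + 694 = 49604 → 1092789/49604
APPEND 34: p_5 = 34·1092789 + 107750 = 37262576, q_5 = 34·49604 + 4891 = 1691427 → 37262576/1691427
APPEND 22: p_6 = 22·37262576 + 1092789 = 820869461, q_6 = 22·1691427 + 49604 = 37260998 → 820869461/37260998

15289/694
107750/4891
1092789/49604
37262576/1691427
820869461/37260998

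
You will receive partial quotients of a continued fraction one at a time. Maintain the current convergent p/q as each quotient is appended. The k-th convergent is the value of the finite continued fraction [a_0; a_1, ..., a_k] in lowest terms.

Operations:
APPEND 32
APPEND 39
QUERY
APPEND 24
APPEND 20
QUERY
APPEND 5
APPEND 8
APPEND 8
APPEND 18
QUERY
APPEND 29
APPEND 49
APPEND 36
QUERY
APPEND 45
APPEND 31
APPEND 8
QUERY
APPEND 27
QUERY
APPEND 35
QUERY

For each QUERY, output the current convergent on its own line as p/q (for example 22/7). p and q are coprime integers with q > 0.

APPEND 32: p_0 = 32·1 + 0 = 32, q_0 = 32·0 + 1 = 1 → 32/1
APPEND 39: p_1 = 39·32 + 1 = 1249, q_1 = 39·1 + 0 = 39 → 1249/39
APPEND 24: p_2 = 24·1249 + 32 = 30008, q_2 = 24·39 + 1 = 937 → 30008/937
APPEND 20: p_3 = 20·30008 + 1249 = 601409, q_3 = 20·937 + 39 = 18779 → 601409/18779
APPEND 5: p_4 = 5·601409 + 30008 = 3037053, q_4 = 5·18779 + 937 = 94832 → 3037053/94832
APPEND 8: p_5 = 8·3037053 + 601409 = 24897833, q_5 = 8·94832 + 18779 = 777435 → 24897833/777435
APPEND 8: p_6 = 8·24897833 + 3037053 = 202219717, q_6 = 8·777435 + 94832 = 6314312 → 202219717/6314312
APPEND 18: p_7 = 18·202219717 + 24897833 = 3664852739, q_7 = 18·6314312 + 777435 = 114435051 → 3664852739/114435051
APPEND 29: p_8 = 29·3664852739 + 202219717 = 106482949148, q_8 = 29·114435051 + 6314312 = 3324930791 → 106482949148/3324930791
APPEND 49: p_9 = 49·106482949148 + 3664852739 = 5221329360991, q_9 = 49·3324930791 + 114435051 = 163036043810 → 5221329360991/163036043810
APPEND 36: p_10 = 36·5221329360991 + 106482949148 = 188074339944824, q_10 = 36·163036043810 + 3324930791 = 5872622507951 → 188074339944824/5872622507951
APPEND 45: p_11 = 45·188074339944824 + 5221329360991 = 8468566626878071, q_11 = 45·5872622507951 + 163036043810 = 264431048901605 → 8468566626878071/264431048901605
APPEND 31: p_12 = 31·8468566626878071 + 188074339944824 = 262713639773165025, q_12 = 31·264431048901605 + 5872622507951 = 8203235138457706 → 262713639773165025/8203235138457706
APPEND 8: p_13 = 8·262713639773165025 + 8468566626878071 = 2110177684812198271, q_13 = 8·8203235138457706 + 264431048901605 = 65890312156563253 → 2110177684812198271/65890312156563253
APPEND 27: p_14 = 27·2110177684812198271 + 262713639773165025 = 57237511129702518342, q_14 = 27·65890312156563253 + 8203235138457706 = 1787241663365665537 → 57237511129702518342/1787241663365665537
APPEND 35: p_15 = 35·57237511129702518342 + 2110177684812198271 = 2005423067224400340241, q_15 = 35·1787241663365665537 + 65890312156563253 = 62619348529954857048 → 2005423067224400340241/62619348529954857048

1249/39
601409/18779
3664852739/114435051
188074339944824/5872622507951
2110177684812198271/65890312156563253
57237511129702518342/1787241663365665537
2005423067224400340241/62619348529954857048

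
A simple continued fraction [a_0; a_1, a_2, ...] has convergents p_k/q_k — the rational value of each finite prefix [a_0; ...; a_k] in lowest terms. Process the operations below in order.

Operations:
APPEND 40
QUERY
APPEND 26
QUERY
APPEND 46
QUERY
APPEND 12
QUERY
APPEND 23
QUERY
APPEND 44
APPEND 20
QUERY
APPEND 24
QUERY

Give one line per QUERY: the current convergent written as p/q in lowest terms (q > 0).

APPEND 40: p_0 = 40·1 + 0 = 40, q_0 = 40·0 + 1 = 1 → 40/1
APPEND 26: p_1 = 26·40 + 1 = 1041, q_1 = 26·1 + 0 = 26 → 1041/26
APPEND 46: p_2 = 46·1041 + 40 = 47926, q_2 = 46·26 + 1 = 1197 → 47926/1197
APPEND 12: p_3 = 12·47926 + 1041 = 576153, q_3 = 12·1197 + 26 = 14390 → 576153/14390
APPEND 23: p_4 = 23·576153 + 47926 = 13299445, q_4 = 23·14390 + 1197 = 332167 → 13299445/332167
APPEND 44: p_5 = 44·13299445 + 576153 = 585751733, q_5 = 44·332167 + 14390 = 14629738 → 585751733/14629738
APPEND 20: p_6 = 20·585751733 + 13299445 = 11728334105, q_6 = 20·14629738 + 332167 = 292926927 → 11728334105/292926927
APPEND 24: p_7 = 24·11728334105 + 585751733 = 282065770253, q_7 = 24·292926927 + 14629738 = 7044875986 → 282065770253/7044875986

40/1
1041/26
47926/1197
576153/14390
13299445/332167
11728334105/292926927
282065770253/7044875986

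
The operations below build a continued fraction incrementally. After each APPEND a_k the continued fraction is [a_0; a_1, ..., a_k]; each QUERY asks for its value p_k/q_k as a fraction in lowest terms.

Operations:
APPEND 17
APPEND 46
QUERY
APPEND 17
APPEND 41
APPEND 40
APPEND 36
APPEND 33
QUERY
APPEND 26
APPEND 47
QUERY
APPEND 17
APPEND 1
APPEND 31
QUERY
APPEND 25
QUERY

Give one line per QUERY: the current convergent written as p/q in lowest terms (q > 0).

783/46
26060211975/1530998344
31908724110338/1874589654871
18369223709077278/1079164325529737
459805628115469063/27012890604342944

APPEND 17: p_0 = 17·1 + 0 = 17, q_0 = 17·0 + 1 = 1 → 17/1
APPEND 46: p_1 = 46·17 + 1 = 783, q_1 = 46·1 + 0 = 46 → 783/46
APPEND 17: p_2 = 17·783 + 17 = 13328, q_2 = 17·46 + 1 = 783 → 13328/783
APPEND 41: p_3 = 41·13328 + 783 = 547231, q_3 = 41·783 + 46 = 32149 → 547231/32149
APPEND 40: p_4 = 40·547231 + 13328 = 21902568, q_4 = 40·32149 + 783 = 1286743 → 21902568/1286743
APPEND 36: p_5 = 36·21902568 + 547231 = 789039679, q_5 = 36·1286743 + 32149 = 46354897 → 789039679/46354897
APPEND 33: p_6 = 33·789039679 + 21902568 = 26060211975, q_6 = 33·46354897 + 1286743 = 1530998344 → 26060211975/1530998344
APPEND 26: p_7 = 26·26060211975 + 789039679 = 678354551029, q_7 = 26·1530998344 + 46354897 = 39852311841 → 678354551029/39852311841
APPEND 47: p_8 = 47·678354551029 + 26060211975 = 31908724110338, q_8 = 47·39852311841 + 1530998344 = 1874589654871 → 31908724110338/1874589654871
APPEND 17: p_9 = 17·31908724110338 + 678354551029 = 543126664426775, q_9 = 17·1874589654871 + 39852311841 = 31907876444648 → 543126664426775/31907876444648
APPEND 1: p_10 = 1·543126664426775 + 31908724110338 = 575035388537113, q_10 = 1·31907876444648 + 1874589654871 = 33782466099519 → 575035388537113/33782466099519
APPEND 31: p_11 = 31·575035388537113 + 543126664426775 = 18369223709077278, q_11 = 31·33782466099519 + 31907876444648 = 1079164325529737 → 18369223709077278/1079164325529737
APPEND 25: p_12 = 25·18369223709077278 + 575035388537113 = 459805628115469063, q_12 = 25·1079164325529737 + 33782466099519 = 27012890604342944 → 459805628115469063/27012890604342944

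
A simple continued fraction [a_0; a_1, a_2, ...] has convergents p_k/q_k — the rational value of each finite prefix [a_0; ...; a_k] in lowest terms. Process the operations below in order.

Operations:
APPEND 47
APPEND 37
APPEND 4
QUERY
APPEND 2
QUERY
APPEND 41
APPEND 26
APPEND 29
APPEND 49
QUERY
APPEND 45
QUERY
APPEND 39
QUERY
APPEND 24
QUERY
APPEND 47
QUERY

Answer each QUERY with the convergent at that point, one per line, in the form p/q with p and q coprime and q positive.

APPEND 47: p_0 = 47·1 + 0 = 47, q_0 = 47·0 + 1 = 1 → 47/1
APPEND 37: p_1 = 37·47 + 1 = 1740, q_1 = 37·1 + 0 = 37 → 1740/37
APPEND 4: p_2 = 4·1740 + 47 = 7007, q_2 = 4·37 + 1 = 149 → 7007/149
APPEND 2: p_3 = 2·7007 + 1740 = 15754, q_3 = 2·149 + 37 = 335 → 15754/335
APPEND 41: p_4 = 41·15754 + 7007 = 652921, q_4 = 41·335 + 149 = 13884 → 652921/13884
APPEND 26: p_5 = 26·652921 + 15754 = 16991700, q_5 = 26·13884 + 335 = 361319 → 16991700/361319
APPEND 29: p_6 = 29·16991700 + 652921 = 493412221, q_6 = 29·361319 + 13884 = 10492135 → 493412221/10492135
APPEND 49: p_7 = 49·493412221 + 16991700 = 24194190529, q_7 = 49·10492135 + 361319 = 514475934 → 24194190529/514475934
APPEND 45: p_8 = 45·24194190529 + 493412221 = 1089231986026, q_8 = 45·514475934 + 10492135 = 23161909165 → 1089231986026/23161909165
APPEND 39: p_9 = 39·1089231986026 + 24194190529 = 42504241645543, q_9 = 39·23161909165 + 514475934 = 903828933369 → 42504241645543/903828933369
APPEND 24: p_10 = 24·42504241645543 + 1089231986026 = 1021191031479058, q_10 = 24·903828933369 + 23161909165 = 21715056310021 → 1021191031479058/21715056310021
APPEND 47: p_11 = 47·1021191031479058 + 42504241645543 = 48038482721161269, q_11 = 47·21715056310021 + 903828933369 = 1021511475504356 → 48038482721161269/1021511475504356

7007/149
15754/335
24194190529/514475934
1089231986026/23161909165
42504241645543/903828933369
1021191031479058/21715056310021
48038482721161269/1021511475504356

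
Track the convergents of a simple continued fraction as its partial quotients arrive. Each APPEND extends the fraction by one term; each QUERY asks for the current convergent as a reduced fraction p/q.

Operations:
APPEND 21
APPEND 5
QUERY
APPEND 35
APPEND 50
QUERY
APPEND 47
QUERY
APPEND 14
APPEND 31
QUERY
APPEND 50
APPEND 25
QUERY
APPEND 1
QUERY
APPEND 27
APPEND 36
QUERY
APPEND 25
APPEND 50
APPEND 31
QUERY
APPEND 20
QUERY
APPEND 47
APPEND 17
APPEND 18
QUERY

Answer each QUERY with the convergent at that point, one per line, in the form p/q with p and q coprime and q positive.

APPEND 21: p_0 = 21·1 + 0 = 21, q_0 = 21·0 + 1 = 1 → 21/1
APPEND 5: p_1 = 5·21 + 1 = 106, q_1 = 5·1 + 0 = 5 → 106/5
APPEND 35: p_2 = 35·106 + 21 = 3731, q_2 = 35·5 + 1 = 176 → 3731/176
APPEND 50: p_3 = 50·3731 + 106 = 186656, q_3 = 50·176 + 5 = 8805 → 186656/8805
APPEND 47: p_4 = 47·186656 + 3731 = 8776563, q_4 = 47·8805 + 176 = 414011 → 8776563/414011
APPEND 14: p_5 = 14·8776563 + 186656 = 123058538, q_5 = 14·414011 + 8805 = 5804959 → 123058538/5804959
APPEND 31: p_6 = 31·123058538 + 8776563 = 3823591241, q_6 = 31·5804959 + 414011 = 180367740 → 3823591241/180367740
APPEND 50: p_7 = 50·3823591241 + 123058538 = 191302620588, q_7 = 50·180367740 + 5804959 = 9024191959 → 191302620588/9024191959
APPEND 25: p_8 = 25·191302620588 + 3823591241 = 4786389105941, q_8 = 25·9024191959 + 180367740 = 225785166715 → 4786389105941/225785166715
APPEND 1: p_9 = 1·4786389105941 + 191302620588 = 4977691726529, q_9 = 1·225785166715 + 9024191959 = 234809358674 → 4977691726529/234809358674
APPEND 27: p_10 = 27·4977691726529 + 4786389105941 = 139184065722224, q_10 = 27·234809358674 + 225785166715 = 6565637850913 → 139184065722224/6565637850913
APPEND 36: p_11 = 36·139184065722224 + 4977691726529 = 5015604057726593, q_11 = 36·6565637850913 + 234809358674 = 236597771991542 → 5015604057726593/236597771991542
APPEND 25: p_12 = 25·5015604057726593 + 139184065722224 = 125529285508887049, q_12 = 25·236597771991542 + 6565637850913 = 5921509937639463 → 125529285508887049/5921509937639463
APPEND 50: p_13 = 50·125529285508887049 + 5015604057726593 = 6281479879502079043, q_13 = 50·5921509937639463 + 236597771991542 = 296312094653964692 → 6281479879502079043/296312094653964692
APPEND 31: p_14 = 31·6281479879502079043 + 125529285508887049 = 194851405550073337382, q_14 = 31·296312094653964692 + 5921509937639463 = 9191596444210544915 → 194851405550073337382/9191596444210544915
APPEND 20: p_15 = 20·194851405550073337382 + 6281479879502079043 = 3903309590880968826683, q_15 = 20·9191596444210544915 + 296312094653964692 = 184128240978864862992 → 3903309590880968826683/184128240978864862992
APPEND 47: p_16 = 47·3903309590880968826683 + 194851405550073337382 = 183650402176955608191483, q_16 = 47·184128240978864862992 + 9191596444210544915 = 8663218922450859105539 → 183650402176955608191483/8663218922450859105539
APPEND 17: p_17 = 17·183650402176955608191483 + 3903309590880968826683 = 3125960146599126308081894, q_17 = 17·8663218922450859105539 + 184128240978864862992 = 147458849922643469657155 → 3125960146599126308081894/147458849922643469657155
APPEND 18: p_18 = 18·3125960146599126308081894 + 183650402176955608191483 = 56450933040961229153665575, q_18 = 18·147458849922643469657155 + 8663218922450859105539 = 2662922517530033312934329 → 56450933040961229153665575/2662922517530033312934329

106/5
186656/8805
8776563/414011
3823591241/180367740
4786389105941/225785166715
4977691726529/234809358674
5015604057726593/236597771991542
194851405550073337382/9191596444210544915
3903309590880968826683/184128240978864862992
56450933040961229153665575/2662922517530033312934329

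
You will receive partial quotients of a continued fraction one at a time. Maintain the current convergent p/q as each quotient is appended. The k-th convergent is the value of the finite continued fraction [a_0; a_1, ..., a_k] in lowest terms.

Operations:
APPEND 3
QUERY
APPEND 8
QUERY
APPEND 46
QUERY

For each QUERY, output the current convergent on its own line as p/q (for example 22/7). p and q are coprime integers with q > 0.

3/1
25/8
1153/369

APPEND 3: p_0 = 3·1 + 0 = 3, q_0 = 3·0 + 1 = 1 → 3/1
APPEND 8: p_1 = 8·3 + 1 = 25, q_1 = 8·1 + 0 = 8 → 25/8
APPEND 46: p_2 = 46·25 + 3 = 1153, q_2 = 46·8 + 1 = 369 → 1153/369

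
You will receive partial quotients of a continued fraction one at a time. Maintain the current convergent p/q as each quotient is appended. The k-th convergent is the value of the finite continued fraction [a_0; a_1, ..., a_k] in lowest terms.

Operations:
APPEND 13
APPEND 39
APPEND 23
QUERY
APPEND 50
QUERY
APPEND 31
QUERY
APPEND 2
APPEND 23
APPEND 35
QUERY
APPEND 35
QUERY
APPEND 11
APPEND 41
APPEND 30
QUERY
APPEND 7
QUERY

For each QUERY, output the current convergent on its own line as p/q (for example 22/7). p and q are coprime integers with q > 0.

11697/898
585358/44939
18157795/1394007
30377686913/2332150363
1064085921554/81691814631
14478104973999237/1111510493454154
101828947139700500/7817593772557173

APPEND 13: p_0 = 13·1 + 0 = 13, q_0 = 13·0 + 1 = 1 → 13/1
APPEND 39: p_1 = 39·13 + 1 = 508, q_1 = 39·1 + 0 = 39 → 508/39
APPEND 23: p_2 = 23·508 + 13 = 11697, q_2 = 23·39 + 1 = 898 → 11697/898
APPEND 50: p_3 = 50·11697 + 508 = 585358, q_3 = 50·898 + 39 = 44939 → 585358/44939
APPEND 31: p_4 = 31·585358 + 11697 = 18157795, q_4 = 31·44939 + 898 = 1394007 → 18157795/1394007
APPEND 2: p_5 = 2·18157795 + 585358 = 36900948, q_5 = 2·1394007 + 44939 = 2832953 → 36900948/2832953
APPEND 23: p_6 = 23·36900948 + 18157795 = 866879599, q_6 = 23·2832953 + 1394007 = 66551926 → 866879599/66551926
APPEND 35: p_7 = 35·866879599 + 36900948 = 30377686913, q_7 = 35·66551926 + 2832953 = 2332150363 → 30377686913/2332150363
APPEND 35: p_8 = 35·30377686913 + 866879599 = 1064085921554, q_8 = 35·2332150363 + 66551926 = 81691814631 → 1064085921554/81691814631
APPEND 11: p_9 = 11·1064085921554 + 30377686913 = 11735322824007, q_9 = 11·81691814631 + 2332150363 = 900942111304 → 11735322824007/900942111304
APPEND 41: p_10 = 41·11735322824007 + 1064085921554 = 482212321705841, q_10 = 41·900942111304 + 81691814631 = 37020318378095 → 482212321705841/37020318378095
APPEND 30: p_11 = 30·482212321705841 + 11735322824007 = 14478104973999237, q_11 = 30·37020318378095 + 900942111304 = 1111510493454154 → 14478104973999237/1111510493454154
APPEND 7: p_12 = 7·14478104973999237 + 482212321705841 = 101828947139700500, q_12 = 7·1111510493454154 + 37020318378095 = 7817593772557173 → 101828947139700500/7817593772557173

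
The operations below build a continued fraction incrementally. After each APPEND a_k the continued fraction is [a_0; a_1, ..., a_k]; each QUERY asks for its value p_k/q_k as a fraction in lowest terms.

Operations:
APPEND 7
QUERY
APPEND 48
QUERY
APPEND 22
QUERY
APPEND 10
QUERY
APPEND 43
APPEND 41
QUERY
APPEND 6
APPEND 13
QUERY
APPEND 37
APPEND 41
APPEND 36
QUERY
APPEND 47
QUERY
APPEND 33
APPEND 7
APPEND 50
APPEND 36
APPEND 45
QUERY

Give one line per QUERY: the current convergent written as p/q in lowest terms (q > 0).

7/1
337/48
7421/1057
74547/10618
131805169/18773489
10454376597/1489054834
572870387129957/81596010177795
26940810494584421/3837277500635542
508632758144525549204095/72446411339648685862256

APPEND 7: p_0 = 7·1 + 0 = 7, q_0 = 7·0 + 1 = 1 → 7/1
APPEND 48: p_1 = 48·7 + 1 = 337, q_1 = 48·1 + 0 = 48 → 337/48
APPEND 22: p_2 = 22·337 + 7 = 7421, q_2 = 22·48 + 1 = 1057 → 7421/1057
APPEND 10: p_3 = 10·7421 + 337 = 74547, q_3 = 10·1057 + 48 = 10618 → 74547/10618
APPEND 43: p_4 = 43·74547 + 7421 = 3212942, q_4 = 43·10618 + 1057 = 457631 → 3212942/457631
APPEND 41: p_5 = 41·3212942 + 74547 = 131805169, q_5 = 41·457631 + 10618 = 18773489 → 131805169/18773489
APPEND 6: p_6 = 6·131805169 + 3212942 = 794043956, q_6 = 6·18773489 + 457631 = 113098565 → 794043956/113098565
APPEND 13: p_7 = 13·794043956 + 131805169 = 10454376597, q_7 = 13·113098565 + 18773489 = 1489054834 → 10454376597/1489054834
APPEND 37: p_8 = 37·10454376597 + 794043956 = 387605978045, q_8 = 37·1489054834 + 113098565 = 55208127423 → 387605978045/55208127423
APPEND 41: p_9 = 41·387605978045 + 10454376597 = 15902299476442, q_9 = 41·55208127423 + 1489054834 = 2265022279177 → 15902299476442/2265022279177
APPEND 36: p_10 = 36·15902299476442 + 387605978045 = 572870387129957, q_10 = 36·2265022279177 + 55208127423 = 81596010177795 → 572870387129957/81596010177795
APPEND 47: p_11 = 47·572870387129957 + 15902299476442 = 26940810494584421, q_11 = 47·81596010177795 + 2265022279177 = 3837277500635542 → 26940810494584421/3837277500635542
APPEND 33: p_12 = 33·26940810494584421 + 572870387129957 = 889619616708415850, q_12 = 33·3837277500635542 + 81596010177795 = 126711753531150681 → 889619616708415850/126711753531150681
APPEND 7: p_13 = 7·889619616708415850 + 26940810494584421 = 6254278127453495371, q_13 = 7·126711753531150681 + 3837277500635542 = 890819552218690309 → 6254278127453495371/890819552218690309
APPEND 50: p_14 = 50·6254278127453495371 + 889619616708415850 = 313603525989383184400, q_14 = 50·890819552218690309 + 126711753531150681 = 44667689364465666131 → 313603525989383184400/44667689364465666131
APPEND 36: p_15 = 36·313603525989383184400 + 6254278127453495371 = 11295981213745248133771, q_15 = 36·44667689364465666131 + 890819552218690309 = 1608927636672982671025 → 11295981213745248133771/1608927636672982671025
APPEND 45: p_16 = 45·11295981213745248133771 + 313603525989383184400 = 508632758144525549204095, q_16 = 45·1608927636672982671025 + 44667689364465666131 = 72446411339648685862256 → 508632758144525549204095/72446411339648685862256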